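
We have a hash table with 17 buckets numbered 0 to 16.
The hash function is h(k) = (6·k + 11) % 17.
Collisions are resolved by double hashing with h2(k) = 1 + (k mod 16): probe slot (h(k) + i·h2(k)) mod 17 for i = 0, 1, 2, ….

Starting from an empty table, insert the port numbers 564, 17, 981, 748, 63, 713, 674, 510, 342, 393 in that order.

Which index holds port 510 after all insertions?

3

564 hashes to 12; slot 12 is free -> place at 12.
17 hashes to 11; slot 11 is free -> place at 11.
981 hashes to 15; slot 15 is free -> place at 15.
748 hashes to 11, h2=13; 11 taken -> place at 7.
63 hashes to 15, h2=16; 15 taken -> place at 14.
713 hashes to 5; slot 5 is free -> place at 5.
674 hashes to 9; slot 9 is free -> place at 9.
510 hashes to 11, h2=15; 11,9,7,5 taken -> place at 3.
342 hashes to 6; slot 6 is free -> place at 6.
393 hashes to 6, h2=10; 6 taken -> place at 16.
Table: [., ., ., 510, ., 713, 342, 748, ., 674, ., 17, 564, ., 63, 981, 393]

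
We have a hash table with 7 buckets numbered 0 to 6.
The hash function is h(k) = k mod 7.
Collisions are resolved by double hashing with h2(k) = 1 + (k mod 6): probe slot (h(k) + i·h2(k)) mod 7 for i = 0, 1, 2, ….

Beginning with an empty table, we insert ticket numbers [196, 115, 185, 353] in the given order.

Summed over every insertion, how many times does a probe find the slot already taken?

3

Insert 196: h=0, slot 0 empty => index 0.
Insert 115: h=3, slot 3 empty => index 3.
Insert 185: h=3, h2=6, slot 3 occupied => index 2.
Insert 353: h=3, h2=6, slots 3,2 occupied => index 1.
Table: [196, 353, 185, 115, -, -, -]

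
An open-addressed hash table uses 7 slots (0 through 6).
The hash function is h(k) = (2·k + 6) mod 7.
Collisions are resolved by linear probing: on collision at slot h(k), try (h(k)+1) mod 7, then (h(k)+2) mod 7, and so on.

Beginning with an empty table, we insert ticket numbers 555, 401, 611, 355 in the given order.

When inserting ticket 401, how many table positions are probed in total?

2

555 hashes to 3; slot 3 is free => place at 3.
401 hashes to 3; 3 taken => place at 4.
611 hashes to 3; 3,4 taken => place at 5.
355 hashes to 2; slot 2 is free => place at 2.
Table: [_, _, 355, 555, 401, 611, _]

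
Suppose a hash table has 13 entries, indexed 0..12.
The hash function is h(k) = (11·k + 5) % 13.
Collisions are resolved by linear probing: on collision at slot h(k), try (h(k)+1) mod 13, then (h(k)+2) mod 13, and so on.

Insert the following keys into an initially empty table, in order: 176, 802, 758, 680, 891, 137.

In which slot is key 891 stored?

5

176 hashes to 4; slot 4 is free → place at 4.
802 hashes to 0; slot 0 is free → place at 0.
758 hashes to 10; slot 10 is free → place at 10.
680 hashes to 10; 10 taken → place at 11.
891 hashes to 4; 4 taken → place at 5.
137 hashes to 4; 4,5 taken → place at 6.
Table: [802, _, _, _, 176, 891, 137, _, _, _, 758, 680, _]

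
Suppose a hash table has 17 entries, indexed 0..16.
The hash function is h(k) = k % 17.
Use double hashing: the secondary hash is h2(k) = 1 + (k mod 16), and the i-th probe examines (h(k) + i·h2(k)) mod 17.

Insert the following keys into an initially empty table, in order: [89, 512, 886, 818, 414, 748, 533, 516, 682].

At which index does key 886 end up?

9

89 hashes to 4; slot 4 is free -> place at 4.
512 hashes to 2; slot 2 is free -> place at 2.
886 hashes to 2, h2=7; 2 taken -> place at 9.
818 hashes to 2, h2=3; 2 taken -> place at 5.
414 hashes to 6; slot 6 is free -> place at 6.
748 hashes to 0; slot 0 is free -> place at 0.
533 hashes to 6, h2=6; 6 taken -> place at 12.
516 hashes to 6, h2=5; 6 taken -> place at 11.
682 hashes to 2, h2=11; 2 taken -> place at 13.
Table: [748, _, 512, _, 89, 818, 414, _, _, 886, _, 516, 533, 682, _, _, _]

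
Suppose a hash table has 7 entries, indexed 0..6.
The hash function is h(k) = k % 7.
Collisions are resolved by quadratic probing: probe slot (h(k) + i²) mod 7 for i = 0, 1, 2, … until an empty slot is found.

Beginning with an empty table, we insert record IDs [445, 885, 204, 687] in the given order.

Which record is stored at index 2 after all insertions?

687

445: h=4 => slot 4
885: h=3 => slot 3
204: h=1 => slot 1
687: h=1, probe 1,2 => slot 2
Table: [_, 204, 687, 885, 445, _, _]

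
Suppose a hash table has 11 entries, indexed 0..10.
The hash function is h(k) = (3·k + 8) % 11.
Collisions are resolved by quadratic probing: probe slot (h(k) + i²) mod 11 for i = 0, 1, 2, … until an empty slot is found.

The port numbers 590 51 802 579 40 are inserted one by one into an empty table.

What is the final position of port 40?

1

590: h=7 → slot 7
51: h=7, probe 7,8 → slot 8
802: h=5 → slot 5
579: h=7, probe 7,8,0 → slot 0
40: h=7, probe 7,8,0,5,1 → slot 1
Table: [579, 40, _, _, _, 802, _, 590, 51, _, _]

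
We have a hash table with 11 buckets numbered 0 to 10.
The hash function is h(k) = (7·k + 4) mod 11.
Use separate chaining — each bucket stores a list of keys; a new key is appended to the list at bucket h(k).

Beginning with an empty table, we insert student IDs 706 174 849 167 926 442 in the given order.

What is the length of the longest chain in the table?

Insert 706: h=7, bucket 7 empty → new chain.
Insert 174: h=1, bucket 1 empty → new chain.
Insert 849: h=7, bucket 7 nonempty → append to chain.
Insert 167: h=7, bucket 7 nonempty → append to chain.
Insert 926: h=7, bucket 7 nonempty → append to chain.
Insert 442: h=7, bucket 7 nonempty → append to chain.
Final buckets:
0: —
1: 174
2: —
3: —
4: —
5: —
6: —
7: 706 -> 849 -> 167 -> 926 -> 442
8: —
9: —
10: —

5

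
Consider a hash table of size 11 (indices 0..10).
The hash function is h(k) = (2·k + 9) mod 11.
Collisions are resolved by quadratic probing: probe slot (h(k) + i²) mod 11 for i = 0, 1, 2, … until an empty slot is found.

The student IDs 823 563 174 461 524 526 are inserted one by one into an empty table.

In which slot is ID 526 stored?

9

823 hashes to 5; slot 5 is free → place at 5.
563 hashes to 2; slot 2 is free → place at 2.
174 hashes to 5; 5 taken → place at 6.
461 hashes to 7; slot 7 is free → place at 7.
524 hashes to 1; slot 1 is free → place at 1.
526 hashes to 5; 5,6 taken → place at 9.
Table: [., 524, 563, ., ., 823, 174, 461, ., 526, .]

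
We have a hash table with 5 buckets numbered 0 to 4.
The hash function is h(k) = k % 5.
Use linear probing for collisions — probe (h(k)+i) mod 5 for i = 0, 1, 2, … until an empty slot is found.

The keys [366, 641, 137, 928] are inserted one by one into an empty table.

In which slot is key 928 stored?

4

366: h=1 → slot 1
641: h=1, probe 1,2 → slot 2
137: h=2, probe 2,3 → slot 3
928: h=3, probe 3,4 → slot 4
Table: [-, 366, 641, 137, 928]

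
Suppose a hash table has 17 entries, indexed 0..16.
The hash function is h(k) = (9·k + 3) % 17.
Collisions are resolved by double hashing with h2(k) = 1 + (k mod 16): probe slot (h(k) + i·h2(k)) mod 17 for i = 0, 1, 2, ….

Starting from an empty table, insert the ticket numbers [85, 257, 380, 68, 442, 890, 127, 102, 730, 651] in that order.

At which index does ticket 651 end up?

85 hashes to 3; slot 3 is free -> place at 3.
257 hashes to 4; slot 4 is free -> place at 4.
380 hashes to 6; slot 6 is free -> place at 6.
68 hashes to 3, h2=5; 3 taken -> place at 8.
442 hashes to 3, h2=11; 3 taken -> place at 14.
890 hashes to 6, h2=11; 6 taken -> place at 0.
127 hashes to 7; slot 7 is free -> place at 7.
102 hashes to 3, h2=7; 3 taken -> place at 10.
730 hashes to 11; slot 11 is free -> place at 11.
651 hashes to 14, h2=12; 14 taken -> place at 9.
Table: [890, -, -, 85, 257, -, 380, 127, 68, 651, 102, 730, -, -, 442, -, -]

9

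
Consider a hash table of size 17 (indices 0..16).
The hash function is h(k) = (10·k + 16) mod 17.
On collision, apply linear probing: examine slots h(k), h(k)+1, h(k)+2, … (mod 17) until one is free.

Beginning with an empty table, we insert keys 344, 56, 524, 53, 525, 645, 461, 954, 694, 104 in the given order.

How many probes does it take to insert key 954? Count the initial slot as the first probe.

6

Insert 344: h=5, slot 5 empty -> index 5.
Insert 56: h=15, slot 15 empty -> index 15.
Insert 524: h=3, slot 3 empty -> index 3.
Insert 53: h=2, slot 2 empty -> index 2.
Insert 525: h=13, slot 13 empty -> index 13.
Insert 645: h=6, slot 6 empty -> index 6.
Insert 461: h=2, slots 2,3 occupied -> index 4.
Insert 954: h=2, slots 2,3,4,5,6 occupied -> index 7.
Insert 694: h=3, slots 3,4,5,6,7 occupied -> index 8.
Insert 104: h=2, slots 2,3,4,5,6,7,8 occupied -> index 9.
Table: [—, —, 53, 524, 461, 344, 645, 954, 694, 104, —, —, —, 525, —, 56, —]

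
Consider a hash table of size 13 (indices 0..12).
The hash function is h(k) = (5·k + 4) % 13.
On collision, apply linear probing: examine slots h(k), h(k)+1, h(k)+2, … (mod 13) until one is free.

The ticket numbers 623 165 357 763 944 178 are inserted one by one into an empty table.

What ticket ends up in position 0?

178

Insert 623: h=12, slot 12 empty → index 12.
Insert 165: h=10, slot 10 empty → index 10.
Insert 357: h=8, slot 8 empty → index 8.
Insert 763: h=10, slot 10 occupied → index 11.
Insert 944: h=5, slot 5 empty → index 5.
Insert 178: h=10, slots 10,11,12 occupied → index 0.
Table: [178, —, —, —, —, 944, —, —, 357, —, 165, 763, 623]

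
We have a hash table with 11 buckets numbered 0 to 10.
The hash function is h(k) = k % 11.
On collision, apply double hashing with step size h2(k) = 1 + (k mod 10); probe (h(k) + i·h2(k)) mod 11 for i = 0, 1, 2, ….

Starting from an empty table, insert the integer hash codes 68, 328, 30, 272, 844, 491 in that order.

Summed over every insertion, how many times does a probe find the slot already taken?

7

68 hashes to 2; slot 2 is free → place at 2.
328 hashes to 9; slot 9 is free → place at 9.
30 hashes to 8; slot 8 is free → place at 8.
272 hashes to 8, h2=3; 8 taken → place at 0.
844 hashes to 8, h2=5; 8,2 taken → place at 7.
491 hashes to 7, h2=2; 7,9,0,2 taken → place at 4.
Table: [272, —, 68, —, 491, —, —, 844, 30, 328, —]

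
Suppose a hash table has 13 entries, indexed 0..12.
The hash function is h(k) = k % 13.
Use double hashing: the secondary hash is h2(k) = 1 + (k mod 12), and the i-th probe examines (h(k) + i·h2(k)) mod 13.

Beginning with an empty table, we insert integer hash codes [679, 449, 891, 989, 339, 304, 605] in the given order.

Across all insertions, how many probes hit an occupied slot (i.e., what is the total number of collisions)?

679 hashes to 3; slot 3 is free -> place at 3.
449 hashes to 7; slot 7 is free -> place at 7.
891 hashes to 7, h2=4; 7 taken -> place at 11.
989 hashes to 1; slot 1 is free -> place at 1.
339 hashes to 1, h2=4; 1 taken -> place at 5.
304 hashes to 5, h2=5; 5 taken -> place at 10.
605 hashes to 7, h2=6; 7 taken -> place at 0.
Table: [605, 989, ., 679, ., 339, ., 449, ., ., 304, 891, .]

4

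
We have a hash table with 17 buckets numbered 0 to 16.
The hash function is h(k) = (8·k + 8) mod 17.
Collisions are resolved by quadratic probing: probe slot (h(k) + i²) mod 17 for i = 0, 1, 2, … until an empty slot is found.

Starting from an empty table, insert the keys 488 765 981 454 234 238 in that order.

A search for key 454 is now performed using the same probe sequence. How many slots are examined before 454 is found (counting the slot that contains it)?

488: h=2 -> slot 2
765: h=8 -> slot 8
981: h=2, probe 2,3 -> slot 3
454: h=2, probe 2,3,6 -> slot 6
234: h=10 -> slot 10
238: h=8, probe 8,9 -> slot 9
Table: [_, _, 488, 981, _, _, 454, _, 765, 238, 234, _, _, _, _, _, _]
Lookup 454: h=2, probe 2,3,6 → found at 6.

3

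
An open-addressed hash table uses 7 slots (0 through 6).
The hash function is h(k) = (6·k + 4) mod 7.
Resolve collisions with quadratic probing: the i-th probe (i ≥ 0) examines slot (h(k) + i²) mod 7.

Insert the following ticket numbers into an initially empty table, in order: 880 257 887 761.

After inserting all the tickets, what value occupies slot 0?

257

880 hashes to 6; slot 6 is free => place at 6.
257 hashes to 6; 6 taken => place at 0.
887 hashes to 6; 6,0 taken => place at 3.
761 hashes to 6; 6,0,3 taken => place at 1.
Table: [257, 761, ∅, 887, ∅, ∅, 880]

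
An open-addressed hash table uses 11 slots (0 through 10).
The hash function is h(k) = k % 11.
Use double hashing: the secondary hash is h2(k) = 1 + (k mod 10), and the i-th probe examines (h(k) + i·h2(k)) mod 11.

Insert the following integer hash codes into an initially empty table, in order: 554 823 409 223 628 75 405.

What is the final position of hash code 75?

10

554 hashes to 4; slot 4 is free -> place at 4.
823 hashes to 9; slot 9 is free -> place at 9.
409 hashes to 2; slot 2 is free -> place at 2.
223 hashes to 3; slot 3 is free -> place at 3.
628 hashes to 1; slot 1 is free -> place at 1.
75 hashes to 9, h2=6; 9,4 taken -> place at 10.
405 hashes to 9, h2=6; 9,4,10 taken -> place at 5.
Table: [-, 628, 409, 223, 554, 405, -, -, -, 823, 75]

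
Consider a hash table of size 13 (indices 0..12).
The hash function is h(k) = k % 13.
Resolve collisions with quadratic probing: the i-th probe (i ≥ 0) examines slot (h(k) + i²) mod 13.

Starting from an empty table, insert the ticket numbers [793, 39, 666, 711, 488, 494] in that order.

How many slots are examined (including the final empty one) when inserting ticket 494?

3

793 hashes to 0; slot 0 is free → place at 0.
39 hashes to 0; 0 taken → place at 1.
666 hashes to 3; slot 3 is free → place at 3.
711 hashes to 9; slot 9 is free → place at 9.
488 hashes to 7; slot 7 is free → place at 7.
494 hashes to 0; 0,1 taken → place at 4.
Table: [793, 39, ., 666, 494, ., ., 488, ., 711, ., ., .]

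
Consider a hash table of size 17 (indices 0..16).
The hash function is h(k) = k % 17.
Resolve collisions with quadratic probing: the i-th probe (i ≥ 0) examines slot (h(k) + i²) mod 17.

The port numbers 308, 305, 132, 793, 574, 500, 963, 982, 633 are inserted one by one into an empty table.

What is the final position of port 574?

14

308: h=2 => slot 2
305: h=16 => slot 16
132: h=13 => slot 13
793: h=11 => slot 11
574: h=13, probe 13,14 => slot 14
500: h=7 => slot 7
963: h=11, probe 11,12 => slot 12
982: h=13, probe 13,14,0 => slot 0
633: h=4 => slot 4
Table: [982, ., 308, ., 633, ., ., 500, ., ., ., 793, 963, 132, 574, ., 305]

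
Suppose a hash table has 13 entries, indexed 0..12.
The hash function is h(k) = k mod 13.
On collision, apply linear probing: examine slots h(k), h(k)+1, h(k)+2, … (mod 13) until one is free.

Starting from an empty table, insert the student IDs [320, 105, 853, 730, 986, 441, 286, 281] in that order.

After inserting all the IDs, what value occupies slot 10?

Insert 320: h=8, slot 8 empty -> index 8.
Insert 105: h=1, slot 1 empty -> index 1.
Insert 853: h=8, slot 8 occupied -> index 9.
Insert 730: h=2, slot 2 empty -> index 2.
Insert 986: h=11, slot 11 empty -> index 11.
Insert 441: h=12, slot 12 empty -> index 12.
Insert 286: h=0, slot 0 empty -> index 0.
Insert 281: h=8, slots 8,9 occupied -> index 10.
Table: [286, 105, 730, ∅, ∅, ∅, ∅, ∅, 320, 853, 281, 986, 441]

281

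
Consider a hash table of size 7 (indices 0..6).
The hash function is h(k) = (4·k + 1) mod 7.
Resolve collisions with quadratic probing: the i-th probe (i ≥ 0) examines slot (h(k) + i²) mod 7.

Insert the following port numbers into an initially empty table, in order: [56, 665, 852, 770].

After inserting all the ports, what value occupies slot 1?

Insert 56: h=1, slot 1 empty → index 1.
Insert 665: h=1, slot 1 occupied → index 2.
Insert 852: h=0, slot 0 empty → index 0.
Insert 770: h=1, slots 1,2 occupied → index 5.
Table: [852, 56, 665, —, —, 770, —]

56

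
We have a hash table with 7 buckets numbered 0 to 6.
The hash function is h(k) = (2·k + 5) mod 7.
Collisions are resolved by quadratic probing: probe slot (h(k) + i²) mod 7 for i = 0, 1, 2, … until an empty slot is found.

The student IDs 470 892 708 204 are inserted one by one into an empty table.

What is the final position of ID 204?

2

470: h=0 => slot 0
892: h=4 => slot 4
708: h=0, probe 0,1 => slot 1
204: h=0, probe 0,1,4,2 => slot 2
Table: [470, 708, 204, ∅, 892, ∅, ∅]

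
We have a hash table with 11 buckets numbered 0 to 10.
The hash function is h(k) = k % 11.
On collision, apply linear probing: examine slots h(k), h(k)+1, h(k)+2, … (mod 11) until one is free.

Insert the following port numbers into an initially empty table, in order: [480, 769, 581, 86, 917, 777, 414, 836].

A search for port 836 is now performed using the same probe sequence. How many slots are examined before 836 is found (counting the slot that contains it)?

3

480 hashes to 7; slot 7 is free -> place at 7.
769 hashes to 10; slot 10 is free -> place at 10.
581 hashes to 9; slot 9 is free -> place at 9.
86 hashes to 9; 9,10 taken -> place at 0.
917 hashes to 4; slot 4 is free -> place at 4.
777 hashes to 7; 7 taken -> place at 8.
414 hashes to 7; 7,8,9,10,0 taken -> place at 1.
836 hashes to 0; 0,1 taken -> place at 2.
Table: [86, 414, 836, ., 917, ., ., 480, 777, 581, 769]
Lookup 836: h=0, probe 0,1,2 → found at 2.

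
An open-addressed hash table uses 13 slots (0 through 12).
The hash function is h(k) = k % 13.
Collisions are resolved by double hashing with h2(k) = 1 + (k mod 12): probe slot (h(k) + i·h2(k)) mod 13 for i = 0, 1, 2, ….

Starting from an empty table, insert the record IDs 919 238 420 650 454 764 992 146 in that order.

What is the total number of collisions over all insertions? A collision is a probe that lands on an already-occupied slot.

919 hashes to 9; slot 9 is free → place at 9.
238 hashes to 4; slot 4 is free → place at 4.
420 hashes to 4, h2=1; 4 taken → place at 5.
650 hashes to 0; slot 0 is free → place at 0.
454 hashes to 12; slot 12 is free → place at 12.
764 hashes to 10; slot 10 is free → place at 10.
992 hashes to 4, h2=9; 4,0,9,5 taken → place at 1.
146 hashes to 3; slot 3 is free → place at 3.
Table: [650, 992, -, 146, 238, 420, -, -, -, 919, 764, -, 454]

5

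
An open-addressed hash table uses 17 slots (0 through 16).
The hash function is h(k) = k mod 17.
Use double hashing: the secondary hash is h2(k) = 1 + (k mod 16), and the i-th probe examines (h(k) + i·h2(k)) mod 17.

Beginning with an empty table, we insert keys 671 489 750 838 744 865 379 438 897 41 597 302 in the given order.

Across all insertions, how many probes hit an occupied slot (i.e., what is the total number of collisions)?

13

671: h=8 → slot 8
489: h=13 → slot 13
750: h=2 → slot 2
838: h=5 → slot 5
744: h=13, h2=9, probe 13,5,14 → slot 14
865: h=15 → slot 15
379: h=5, h2=12, probe 5,0 → slot 0
438: h=13, h2=7, probe 13,3 → slot 3
897: h=13, h2=2, probe 13,15,0,2,4 → slot 4
41: h=7 → slot 7
597: h=2, h2=6, probe 2,8,14,3,9 → slot 9
302: h=13, h2=15, probe 13,11 → slot 11
Table: [379, -, 750, 438, 897, 838, -, 41, 671, 597, -, 302, -, 489, 744, 865, -]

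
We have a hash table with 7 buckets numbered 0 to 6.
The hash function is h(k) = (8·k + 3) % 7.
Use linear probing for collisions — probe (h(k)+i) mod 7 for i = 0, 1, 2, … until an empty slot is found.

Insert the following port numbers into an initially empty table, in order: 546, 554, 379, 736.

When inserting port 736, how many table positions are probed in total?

Insert 546: h=3, slot 3 empty -> index 3.
Insert 554: h=4, slot 4 empty -> index 4.
Insert 379: h=4, slot 4 occupied -> index 5.
Insert 736: h=4, slots 4,5 occupied -> index 6.
Table: [—, —, —, 546, 554, 379, 736]

3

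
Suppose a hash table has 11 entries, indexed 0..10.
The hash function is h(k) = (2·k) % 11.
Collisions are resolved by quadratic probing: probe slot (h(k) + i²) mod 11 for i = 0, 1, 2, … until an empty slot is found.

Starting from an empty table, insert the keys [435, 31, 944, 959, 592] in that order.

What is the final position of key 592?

0

435: h=1 => slot 1
31: h=7 => slot 7
944: h=7, probe 7,8 => slot 8
959: h=4 => slot 4
592: h=7, probe 7,8,0 => slot 0
Table: [592, 435, -, -, 959, -, -, 31, 944, -, -]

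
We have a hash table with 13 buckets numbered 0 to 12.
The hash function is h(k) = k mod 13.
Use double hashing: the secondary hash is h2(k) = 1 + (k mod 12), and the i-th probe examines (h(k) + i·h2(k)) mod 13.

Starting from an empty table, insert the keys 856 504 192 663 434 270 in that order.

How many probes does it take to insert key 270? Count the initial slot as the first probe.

856 hashes to 11; slot 11 is free => place at 11.
504 hashes to 10; slot 10 is free => place at 10.
192 hashes to 10, h2=1; 10,11 taken => place at 12.
663 hashes to 0; slot 0 is free => place at 0.
434 hashes to 5; slot 5 is free => place at 5.
270 hashes to 10, h2=7; 10 taken => place at 4.
Table: [663, ∅, ∅, ∅, 270, 434, ∅, ∅, ∅, ∅, 504, 856, 192]

2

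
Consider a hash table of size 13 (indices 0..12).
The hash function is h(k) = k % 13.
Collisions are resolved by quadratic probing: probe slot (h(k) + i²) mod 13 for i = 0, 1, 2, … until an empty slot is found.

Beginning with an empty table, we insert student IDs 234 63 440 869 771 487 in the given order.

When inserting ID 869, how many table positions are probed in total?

Insert 234: h=0, slot 0 empty -> index 0.
Insert 63: h=11, slot 11 empty -> index 11.
Insert 440: h=11, slot 11 occupied -> index 12.
Insert 869: h=11, slots 11,12 occupied -> index 2.
Insert 771: h=4, slot 4 empty -> index 4.
Insert 487: h=6, slot 6 empty -> index 6.
Table: [234, _, 869, _, 771, _, 487, _, _, _, _, 63, 440]

3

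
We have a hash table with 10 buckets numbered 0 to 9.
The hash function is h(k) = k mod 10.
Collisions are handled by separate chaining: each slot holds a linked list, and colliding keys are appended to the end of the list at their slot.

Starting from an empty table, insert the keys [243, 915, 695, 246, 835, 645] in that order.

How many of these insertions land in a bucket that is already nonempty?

Insert 243: h=3, bucket 3 empty → new chain.
Insert 915: h=5, bucket 5 empty → new chain.
Insert 695: h=5, bucket 5 nonempty → append to chain.
Insert 246: h=6, bucket 6 empty → new chain.
Insert 835: h=5, bucket 5 nonempty → append to chain.
Insert 645: h=5, bucket 5 nonempty → append to chain.
Final buckets:
0: —
1: —
2: —
3: 243
4: —
5: 915 -> 695 -> 835 -> 645
6: 246
7: —
8: —
9: —

3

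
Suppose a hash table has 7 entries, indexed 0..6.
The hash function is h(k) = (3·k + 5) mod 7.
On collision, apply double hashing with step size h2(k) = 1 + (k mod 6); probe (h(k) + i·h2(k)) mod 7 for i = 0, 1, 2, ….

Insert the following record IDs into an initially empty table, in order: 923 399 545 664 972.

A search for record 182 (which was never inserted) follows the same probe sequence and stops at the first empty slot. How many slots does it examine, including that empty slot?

3

923: h=2 → slot 2
399: h=5 → slot 5
545: h=2, h2=6, probe 2,1 → slot 1
664: h=2, h2=5, probe 2,0 → slot 0
972: h=2, h2=1, probe 2,3 → slot 3
Table: [664, 545, 923, 972, ., 399, .]
Lookup 182: h=5, h2=3, probe 5,1,4 → slot 4 empty, not found.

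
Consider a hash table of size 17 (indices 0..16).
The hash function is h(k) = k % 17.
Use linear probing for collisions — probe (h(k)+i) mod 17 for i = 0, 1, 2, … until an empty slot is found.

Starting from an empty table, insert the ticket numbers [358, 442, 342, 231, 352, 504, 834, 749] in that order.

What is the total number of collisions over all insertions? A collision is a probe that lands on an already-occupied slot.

5

358: h=1 → slot 1
442: h=0 → slot 0
342: h=2 → slot 2
231: h=10 → slot 10
352: h=12 → slot 12
504: h=11 → slot 11
834: h=1, probe 1,2,3 → slot 3
749: h=1, probe 1,2,3,4 → slot 4
Table: [442, 358, 342, 834, 749, _, _, _, _, _, 231, 504, 352, _, _, _, _]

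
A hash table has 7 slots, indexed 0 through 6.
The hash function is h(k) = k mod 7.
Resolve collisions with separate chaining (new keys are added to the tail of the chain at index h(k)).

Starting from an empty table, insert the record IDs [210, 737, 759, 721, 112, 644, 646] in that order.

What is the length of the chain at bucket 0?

Insert 210: h=0, bucket 0 empty -> new chain.
Insert 737: h=2, bucket 2 empty -> new chain.
Insert 759: h=3, bucket 3 empty -> new chain.
Insert 721: h=0, bucket 0 nonempty -> append to chain.
Insert 112: h=0, bucket 0 nonempty -> append to chain.
Insert 644: h=0, bucket 0 nonempty -> append to chain.
Insert 646: h=2, bucket 2 nonempty -> append to chain.
Final buckets:
0: 210 -> 721 -> 112 -> 644
1: .
2: 737 -> 646
3: 759
4: .
5: .
6: .

4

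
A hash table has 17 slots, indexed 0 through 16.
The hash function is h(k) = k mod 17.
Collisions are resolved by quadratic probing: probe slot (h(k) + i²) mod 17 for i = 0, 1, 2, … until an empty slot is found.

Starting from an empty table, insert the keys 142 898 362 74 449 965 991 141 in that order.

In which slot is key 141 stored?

4

Insert 142: h=6, slot 6 empty -> index 6.
Insert 898: h=14, slot 14 empty -> index 14.
Insert 362: h=5, slot 5 empty -> index 5.
Insert 74: h=6, slot 6 occupied -> index 7.
Insert 449: h=7, slot 7 occupied -> index 8.
Insert 965: h=13, slot 13 empty -> index 13.
Insert 991: h=5, slots 5,6 occupied -> index 9.
Insert 141: h=5, slots 5,6,9,14 occupied -> index 4.
Table: [_, _, _, _, 141, 362, 142, 74, 449, 991, _, _, _, 965, 898, _, _]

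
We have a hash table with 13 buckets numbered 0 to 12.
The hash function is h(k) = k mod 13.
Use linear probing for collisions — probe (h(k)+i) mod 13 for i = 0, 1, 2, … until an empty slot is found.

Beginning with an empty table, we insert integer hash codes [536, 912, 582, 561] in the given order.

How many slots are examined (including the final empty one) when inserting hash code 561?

3

536 hashes to 3; slot 3 is free → place at 3.
912 hashes to 2; slot 2 is free → place at 2.
582 hashes to 10; slot 10 is free → place at 10.
561 hashes to 2; 2,3 taken → place at 4.
Table: [., ., 912, 536, 561, ., ., ., ., ., 582, ., .]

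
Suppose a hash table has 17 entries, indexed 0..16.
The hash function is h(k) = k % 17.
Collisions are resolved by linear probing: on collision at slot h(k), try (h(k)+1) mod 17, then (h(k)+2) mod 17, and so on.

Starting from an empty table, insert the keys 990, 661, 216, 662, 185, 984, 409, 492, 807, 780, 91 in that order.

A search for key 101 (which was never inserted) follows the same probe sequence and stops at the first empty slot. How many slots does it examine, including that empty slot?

9

990 hashes to 4; slot 4 is free => place at 4.
661 hashes to 15; slot 15 is free => place at 15.
216 hashes to 12; slot 12 is free => place at 12.
662 hashes to 16; slot 16 is free => place at 16.
185 hashes to 15; 15,16 taken => place at 0.
984 hashes to 15; 15,16,0 taken => place at 1.
409 hashes to 1; 1 taken => place at 2.
492 hashes to 16; 16,0,1,2 taken => place at 3.
807 hashes to 8; slot 8 is free => place at 8.
780 hashes to 15; 15,16,0,1,2,3,4 taken => place at 5.
91 hashes to 6; slot 6 is free => place at 6.
Table: [185, 984, 409, 492, 990, 780, 91, —, 807, —, —, —, 216, —, —, 661, 662]
Lookup 101: h=16, probe 16,0,1,2,3,4,5,6,7 → slot 7 empty, not found.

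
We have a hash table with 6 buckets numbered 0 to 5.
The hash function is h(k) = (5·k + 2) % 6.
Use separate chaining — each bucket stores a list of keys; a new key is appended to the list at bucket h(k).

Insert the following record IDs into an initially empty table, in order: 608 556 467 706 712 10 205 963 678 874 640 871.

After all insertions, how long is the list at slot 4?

Insert 608: h=0, bucket 0 empty -> new chain.
Insert 556: h=4, bucket 4 empty -> new chain.
Insert 467: h=3, bucket 3 empty -> new chain.
Insert 706: h=4, bucket 4 nonempty -> append to chain.
Insert 712: h=4, bucket 4 nonempty -> append to chain.
Insert 10: h=4, bucket 4 nonempty -> append to chain.
Insert 205: h=1, bucket 1 empty -> new chain.
Insert 963: h=5, bucket 5 empty -> new chain.
Insert 678: h=2, bucket 2 empty -> new chain.
Insert 874: h=4, bucket 4 nonempty -> append to chain.
Insert 640: h=4, bucket 4 nonempty -> append to chain.
Insert 871: h=1, bucket 1 nonempty -> append to chain.
Final buckets:
0: 608
1: 205 -> 871
2: 678
3: 467
4: 556 -> 706 -> 712 -> 10 -> 874 -> 640
5: 963

6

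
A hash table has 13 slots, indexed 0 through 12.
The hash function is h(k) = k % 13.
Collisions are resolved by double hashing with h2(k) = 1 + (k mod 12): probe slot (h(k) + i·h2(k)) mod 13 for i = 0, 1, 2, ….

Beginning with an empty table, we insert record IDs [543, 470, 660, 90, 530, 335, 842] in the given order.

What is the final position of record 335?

9

Insert 543: h=10, slot 10 empty -> index 10.
Insert 470: h=2, slot 2 empty -> index 2.
Insert 660: h=10, h2=1, slot 10 occupied -> index 11.
Insert 90: h=12, slot 12 empty -> index 12.
Insert 530: h=10, h2=3, slot 10 occupied -> index 0.
Insert 335: h=10, h2=12, slot 10 occupied -> index 9.
Insert 842: h=10, h2=3, slots 10,0 occupied -> index 3.
Table: [530, ∅, 470, 842, ∅, ∅, ∅, ∅, ∅, 335, 543, 660, 90]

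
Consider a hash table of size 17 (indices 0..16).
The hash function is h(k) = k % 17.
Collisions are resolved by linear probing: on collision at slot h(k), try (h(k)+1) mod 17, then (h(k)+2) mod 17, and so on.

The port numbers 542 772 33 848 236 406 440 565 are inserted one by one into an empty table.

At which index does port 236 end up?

1

542 hashes to 15; slot 15 is free => place at 15.
772 hashes to 7; slot 7 is free => place at 7.
33 hashes to 16; slot 16 is free => place at 16.
848 hashes to 15; 15,16 taken => place at 0.
236 hashes to 15; 15,16,0 taken => place at 1.
406 hashes to 15; 15,16,0,1 taken => place at 2.
440 hashes to 15; 15,16,0,1,2 taken => place at 3.
565 hashes to 4; slot 4 is free => place at 4.
Table: [848, 236, 406, 440, 565, -, -, 772, -, -, -, -, -, -, -, 542, 33]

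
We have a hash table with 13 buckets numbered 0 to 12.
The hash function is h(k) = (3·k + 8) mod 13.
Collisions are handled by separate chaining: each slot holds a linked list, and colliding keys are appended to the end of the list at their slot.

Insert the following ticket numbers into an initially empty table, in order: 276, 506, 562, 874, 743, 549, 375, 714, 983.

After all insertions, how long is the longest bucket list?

4

276 → bucket 4
506 → bucket 5
562 → bucket 4 (collision)
874 → bucket 4 (collision)
743 → bucket 1
549 → bucket 4 (collision)
375 → bucket 2
714 → bucket 5 (collision)
983 → bucket 6
Final buckets:
0: -
1: 743
2: 375
3: -
4: 276 -> 562 -> 874 -> 549
5: 506 -> 714
6: 983
7: -
8: -
9: -
10: -
11: -
12: -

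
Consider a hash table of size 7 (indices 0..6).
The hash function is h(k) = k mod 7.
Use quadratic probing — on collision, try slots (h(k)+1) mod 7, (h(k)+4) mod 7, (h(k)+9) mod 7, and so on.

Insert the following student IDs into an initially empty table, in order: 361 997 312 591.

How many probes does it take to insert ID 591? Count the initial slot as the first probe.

3

361 hashes to 4; slot 4 is free → place at 4.
997 hashes to 3; slot 3 is free → place at 3.
312 hashes to 4; 4 taken → place at 5.
591 hashes to 3; 3,4 taken → place at 0.
Table: [591, ∅, ∅, 997, 361, 312, ∅]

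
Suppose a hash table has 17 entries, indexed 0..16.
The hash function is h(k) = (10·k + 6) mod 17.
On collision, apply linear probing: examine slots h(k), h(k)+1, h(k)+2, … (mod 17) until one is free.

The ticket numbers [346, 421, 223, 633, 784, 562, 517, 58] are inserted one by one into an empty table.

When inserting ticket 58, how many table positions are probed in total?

4

346: h=15 → slot 15
421: h=0 → slot 0
223: h=9 → slot 9
633: h=12 → slot 12
784: h=9, probe 9,10 → slot 10
562: h=16 → slot 16
517: h=8 → slot 8
58: h=8, probe 8,9,10,11 → slot 11
Table: [421, —, —, —, —, —, —, —, 517, 223, 784, 58, 633, —, —, 346, 562]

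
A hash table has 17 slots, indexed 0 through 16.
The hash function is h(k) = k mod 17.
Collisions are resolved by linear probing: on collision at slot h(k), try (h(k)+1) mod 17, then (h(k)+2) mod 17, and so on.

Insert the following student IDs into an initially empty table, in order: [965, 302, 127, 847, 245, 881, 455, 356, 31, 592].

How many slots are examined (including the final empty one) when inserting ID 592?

965 hashes to 13; slot 13 is free → place at 13.
302 hashes to 13; 13 taken → place at 14.
127 hashes to 8; slot 8 is free → place at 8.
847 hashes to 14; 14 taken → place at 15.
245 hashes to 7; slot 7 is free → place at 7.
881 hashes to 14; 14,15 taken → place at 16.
455 hashes to 13; 13,14,15,16 taken → place at 0.
356 hashes to 16; 16,0 taken → place at 1.
31 hashes to 14; 14,15,16,0,1 taken → place at 2.
592 hashes to 14; 14,15,16,0,1,2 taken → place at 3.
Table: [455, 356, 31, 592, -, -, -, 245, 127, -, -, -, -, 965, 302, 847, 881]

7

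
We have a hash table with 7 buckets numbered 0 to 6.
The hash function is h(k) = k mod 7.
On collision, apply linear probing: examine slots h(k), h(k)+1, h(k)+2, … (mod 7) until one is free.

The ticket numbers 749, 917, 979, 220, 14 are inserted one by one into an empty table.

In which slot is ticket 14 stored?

2

749: h=0 -> slot 0
917: h=0, probe 0,1 -> slot 1
979: h=6 -> slot 6
220: h=3 -> slot 3
14: h=0, probe 0,1,2 -> slot 2
Table: [749, 917, 14, 220, ., ., 979]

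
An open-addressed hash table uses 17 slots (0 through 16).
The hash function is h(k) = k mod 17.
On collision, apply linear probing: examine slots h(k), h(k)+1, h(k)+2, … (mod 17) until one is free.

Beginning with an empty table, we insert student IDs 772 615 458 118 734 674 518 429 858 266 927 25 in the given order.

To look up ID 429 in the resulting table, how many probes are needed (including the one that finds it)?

2

772 hashes to 7; slot 7 is free => place at 7.
615 hashes to 3; slot 3 is free => place at 3.
458 hashes to 16; slot 16 is free => place at 16.
118 hashes to 16; 16 taken => place at 0.
734 hashes to 3; 3 taken => place at 4.
674 hashes to 11; slot 11 is free => place at 11.
518 hashes to 8; slot 8 is free => place at 8.
429 hashes to 4; 4 taken => place at 5.
858 hashes to 8; 8 taken => place at 9.
266 hashes to 11; 11 taken => place at 12.
927 hashes to 9; 9 taken => place at 10.
25 hashes to 8; 8,9,10,11,12 taken => place at 13.
Table: [118, _, _, 615, 734, 429, _, 772, 518, 858, 927, 674, 266, 25, _, _, 458]
Lookup 429: h=4, probe 4,5 → found at 5.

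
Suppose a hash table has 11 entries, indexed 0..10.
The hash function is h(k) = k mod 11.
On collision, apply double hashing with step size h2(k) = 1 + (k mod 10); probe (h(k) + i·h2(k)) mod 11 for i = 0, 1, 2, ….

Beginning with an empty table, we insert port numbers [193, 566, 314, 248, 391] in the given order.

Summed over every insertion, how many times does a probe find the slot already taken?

193: h=6 → slot 6
566: h=5 → slot 5
314: h=6, h2=5, probe 6,0 → slot 0
248: h=6, h2=9, probe 6,4 → slot 4
391: h=6, h2=2, probe 6,8 → slot 8
Table: [314, -, -, -, 248, 566, 193, -, 391, -, -]

3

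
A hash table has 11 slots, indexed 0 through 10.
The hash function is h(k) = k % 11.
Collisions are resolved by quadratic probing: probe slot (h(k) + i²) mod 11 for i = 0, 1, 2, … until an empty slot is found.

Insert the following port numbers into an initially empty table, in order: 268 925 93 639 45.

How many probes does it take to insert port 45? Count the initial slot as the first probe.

268: h=4 → slot 4
925: h=1 → slot 1
93: h=5 → slot 5
639: h=1, probe 1,2 → slot 2
45: h=1, probe 1,2,5,10 → slot 10
Table: [-, 925, 639, -, 268, 93, -, -, -, -, 45]

4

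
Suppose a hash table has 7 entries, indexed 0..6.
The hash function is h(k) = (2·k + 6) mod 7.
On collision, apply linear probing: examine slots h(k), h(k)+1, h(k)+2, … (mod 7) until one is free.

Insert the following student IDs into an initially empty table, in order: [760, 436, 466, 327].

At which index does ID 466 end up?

Insert 760: h=0, slot 0 empty → index 0.
Insert 436: h=3, slot 3 empty → index 3.
Insert 466: h=0, slot 0 occupied → index 1.
Insert 327: h=2, slot 2 empty → index 2.
Table: [760, 466, 327, 436, ∅, ∅, ∅]

1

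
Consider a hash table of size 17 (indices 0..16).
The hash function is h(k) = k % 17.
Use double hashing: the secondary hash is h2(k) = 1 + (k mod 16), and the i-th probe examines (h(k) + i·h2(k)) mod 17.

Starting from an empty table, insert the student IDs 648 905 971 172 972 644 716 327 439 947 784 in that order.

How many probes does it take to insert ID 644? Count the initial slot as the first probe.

3

Insert 648: h=2, slot 2 empty => index 2.
Insert 905: h=4, slot 4 empty => index 4.
Insert 971: h=2, h2=12, slot 2 occupied => index 14.
Insert 172: h=2, h2=13, slot 2 occupied => index 15.
Insert 972: h=3, slot 3 empty => index 3.
Insert 644: h=15, h2=5, slots 15,3 occupied => index 8.
Insert 716: h=2, h2=13, slots 2,15 occupied => index 11.
Insert 327: h=4, h2=8, slot 4 occupied => index 12.
Insert 439: h=14, h2=8, slot 14 occupied => index 5.
Insert 947: h=12, h2=4, slot 12 occupied => index 16.
Insert 784: h=2, h2=1, slots 2,3,4,5 occupied => index 6.
Table: [., ., 648, 972, 905, 439, 784, ., 644, ., ., 716, 327, ., 971, 172, 947]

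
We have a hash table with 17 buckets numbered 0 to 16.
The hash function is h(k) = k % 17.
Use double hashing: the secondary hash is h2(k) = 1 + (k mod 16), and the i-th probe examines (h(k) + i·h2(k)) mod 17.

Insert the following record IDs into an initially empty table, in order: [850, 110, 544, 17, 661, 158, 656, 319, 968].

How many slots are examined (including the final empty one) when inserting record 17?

850: h=0 => slot 0
110: h=8 => slot 8
544: h=0, h2=1, probe 0,1 => slot 1
17: h=0, h2=2, probe 0,2 => slot 2
661: h=15 => slot 15
158: h=5 => slot 5
656: h=10 => slot 10
319: h=13 => slot 13
968: h=16 => slot 16
Table: [850, 544, 17, _, _, 158, _, _, 110, _, 656, _, _, 319, _, 661, 968]

2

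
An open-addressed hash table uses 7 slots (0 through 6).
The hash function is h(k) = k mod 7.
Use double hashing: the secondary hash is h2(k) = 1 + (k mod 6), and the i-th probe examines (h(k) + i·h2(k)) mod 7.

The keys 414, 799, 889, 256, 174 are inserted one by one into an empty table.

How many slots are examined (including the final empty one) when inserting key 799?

414: h=1 → slot 1
799: h=1, h2=2, probe 1,3 → slot 3
889: h=0 → slot 0
256: h=4 → slot 4
174: h=6 → slot 6
Table: [889, 414, —, 799, 256, —, 174]

2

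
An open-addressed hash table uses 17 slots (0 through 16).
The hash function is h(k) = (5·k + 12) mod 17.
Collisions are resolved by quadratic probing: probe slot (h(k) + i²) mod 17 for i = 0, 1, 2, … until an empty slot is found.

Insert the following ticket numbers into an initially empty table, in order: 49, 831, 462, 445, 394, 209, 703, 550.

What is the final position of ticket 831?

3

49 hashes to 2; slot 2 is free => place at 2.
831 hashes to 2; 2 taken => place at 3.
462 hashes to 10; slot 10 is free => place at 10.
445 hashes to 10; 10 taken => place at 11.
394 hashes to 10; 10,11 taken => place at 14.
209 hashes to 3; 3 taken => place at 4.
703 hashes to 8; slot 8 is free => place at 8.
550 hashes to 8; 8 taken => place at 9.
Table: [—, —, 49, 831, 209, —, —, —, 703, 550, 462, 445, —, —, 394, —, —]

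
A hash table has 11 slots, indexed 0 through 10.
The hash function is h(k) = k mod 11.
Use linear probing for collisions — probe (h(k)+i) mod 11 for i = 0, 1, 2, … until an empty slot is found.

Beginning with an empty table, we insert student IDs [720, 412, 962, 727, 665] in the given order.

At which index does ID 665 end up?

720: h=5 => slot 5
412: h=5, probe 5,6 => slot 6
962: h=5, probe 5,6,7 => slot 7
727: h=1 => slot 1
665: h=5, probe 5,6,7,8 => slot 8
Table: [∅, 727, ∅, ∅, ∅, 720, 412, 962, 665, ∅, ∅]

8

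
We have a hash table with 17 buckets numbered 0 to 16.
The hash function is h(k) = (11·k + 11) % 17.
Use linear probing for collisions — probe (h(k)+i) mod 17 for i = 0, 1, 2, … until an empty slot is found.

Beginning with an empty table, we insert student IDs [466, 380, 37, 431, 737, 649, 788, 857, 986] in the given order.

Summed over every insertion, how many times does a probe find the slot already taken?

466 hashes to 3; slot 3 is free => place at 3.
380 hashes to 9; slot 9 is free => place at 9.
37 hashes to 10; slot 10 is free => place at 10.
431 hashes to 9; 9,10 taken => place at 11.
737 hashes to 9; 9,10,11 taken => place at 12.
649 hashes to 10; 10,11,12 taken => place at 13.
788 hashes to 9; 9,10,11,12,13 taken => place at 14.
857 hashes to 3; 3 taken => place at 4.
986 hashes to 11; 11,12,13,14 taken => place at 15.
Table: [_, _, _, 466, 857, _, _, _, _, 380, 37, 431, 737, 649, 788, 986, _]

18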